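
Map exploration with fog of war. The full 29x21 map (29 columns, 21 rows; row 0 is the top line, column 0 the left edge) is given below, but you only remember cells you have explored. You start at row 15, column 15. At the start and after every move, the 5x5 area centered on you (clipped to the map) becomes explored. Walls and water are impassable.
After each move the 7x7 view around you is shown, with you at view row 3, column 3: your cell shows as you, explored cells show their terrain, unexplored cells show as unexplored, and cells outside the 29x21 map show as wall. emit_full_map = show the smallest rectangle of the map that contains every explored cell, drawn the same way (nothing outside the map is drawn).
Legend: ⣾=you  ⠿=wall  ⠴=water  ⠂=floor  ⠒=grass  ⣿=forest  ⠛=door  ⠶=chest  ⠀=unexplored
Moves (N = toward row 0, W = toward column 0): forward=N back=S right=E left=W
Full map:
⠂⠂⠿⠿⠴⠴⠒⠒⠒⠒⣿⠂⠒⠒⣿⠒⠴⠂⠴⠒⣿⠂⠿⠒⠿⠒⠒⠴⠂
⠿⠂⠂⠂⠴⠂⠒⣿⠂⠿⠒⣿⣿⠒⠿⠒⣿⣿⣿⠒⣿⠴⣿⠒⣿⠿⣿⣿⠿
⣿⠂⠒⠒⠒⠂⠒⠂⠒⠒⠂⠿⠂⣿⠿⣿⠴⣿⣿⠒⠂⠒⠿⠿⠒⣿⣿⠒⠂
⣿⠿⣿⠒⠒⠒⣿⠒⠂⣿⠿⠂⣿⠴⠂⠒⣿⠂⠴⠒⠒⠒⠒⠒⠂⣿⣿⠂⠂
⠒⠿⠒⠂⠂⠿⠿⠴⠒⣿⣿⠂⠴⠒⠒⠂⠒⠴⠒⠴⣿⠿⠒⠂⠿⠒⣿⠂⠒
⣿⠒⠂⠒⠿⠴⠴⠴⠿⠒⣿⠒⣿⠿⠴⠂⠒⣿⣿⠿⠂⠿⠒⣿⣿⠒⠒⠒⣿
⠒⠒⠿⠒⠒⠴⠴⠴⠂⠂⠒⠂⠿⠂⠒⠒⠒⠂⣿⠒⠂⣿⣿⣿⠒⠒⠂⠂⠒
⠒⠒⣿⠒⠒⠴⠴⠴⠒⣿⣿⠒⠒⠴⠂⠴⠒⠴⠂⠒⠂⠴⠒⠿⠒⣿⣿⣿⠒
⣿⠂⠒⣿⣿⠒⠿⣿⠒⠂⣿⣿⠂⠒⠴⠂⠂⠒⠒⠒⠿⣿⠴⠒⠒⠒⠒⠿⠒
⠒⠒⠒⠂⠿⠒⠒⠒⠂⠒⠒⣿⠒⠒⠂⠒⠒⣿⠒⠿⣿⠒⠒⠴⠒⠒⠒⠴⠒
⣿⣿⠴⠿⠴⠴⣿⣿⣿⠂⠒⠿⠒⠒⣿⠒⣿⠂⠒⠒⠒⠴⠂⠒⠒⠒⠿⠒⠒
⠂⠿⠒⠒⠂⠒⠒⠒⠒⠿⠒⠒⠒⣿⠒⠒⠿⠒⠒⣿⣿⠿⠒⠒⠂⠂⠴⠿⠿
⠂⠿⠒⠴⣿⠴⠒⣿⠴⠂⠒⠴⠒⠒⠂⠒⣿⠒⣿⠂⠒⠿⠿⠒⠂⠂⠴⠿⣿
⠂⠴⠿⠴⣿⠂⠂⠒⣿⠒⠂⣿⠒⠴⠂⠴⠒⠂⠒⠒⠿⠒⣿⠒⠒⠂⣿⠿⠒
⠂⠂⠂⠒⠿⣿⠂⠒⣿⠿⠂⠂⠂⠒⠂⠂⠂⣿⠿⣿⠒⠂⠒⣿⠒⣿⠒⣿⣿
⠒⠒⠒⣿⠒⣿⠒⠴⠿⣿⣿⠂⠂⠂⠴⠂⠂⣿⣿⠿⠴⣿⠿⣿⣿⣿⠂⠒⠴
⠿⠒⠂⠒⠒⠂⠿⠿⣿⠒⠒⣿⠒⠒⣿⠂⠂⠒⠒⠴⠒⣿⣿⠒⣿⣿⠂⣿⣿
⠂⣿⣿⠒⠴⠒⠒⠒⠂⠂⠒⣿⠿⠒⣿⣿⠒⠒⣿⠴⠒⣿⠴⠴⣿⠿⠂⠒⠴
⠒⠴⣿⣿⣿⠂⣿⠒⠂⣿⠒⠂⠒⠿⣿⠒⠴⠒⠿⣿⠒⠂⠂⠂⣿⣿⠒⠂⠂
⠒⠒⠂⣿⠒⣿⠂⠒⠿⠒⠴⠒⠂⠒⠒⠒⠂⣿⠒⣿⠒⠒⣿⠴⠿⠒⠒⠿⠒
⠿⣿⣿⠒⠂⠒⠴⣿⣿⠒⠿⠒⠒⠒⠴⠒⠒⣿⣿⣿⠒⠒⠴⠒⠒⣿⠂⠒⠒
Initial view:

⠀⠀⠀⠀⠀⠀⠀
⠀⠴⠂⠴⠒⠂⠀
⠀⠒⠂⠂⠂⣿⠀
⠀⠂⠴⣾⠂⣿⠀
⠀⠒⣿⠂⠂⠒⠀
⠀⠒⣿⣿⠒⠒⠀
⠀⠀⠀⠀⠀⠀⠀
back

⠀⠴⠂⠴⠒⠂⠀
⠀⠒⠂⠂⠂⣿⠀
⠀⠂⠴⠂⠂⣿⠀
⠀⠒⣿⣾⠂⠒⠀
⠀⠒⣿⣿⠒⠒⠀
⠀⠿⣿⠒⠴⠒⠀
⠀⠀⠀⠀⠀⠀⠀

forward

⠀⠀⠀⠀⠀⠀⠀
⠀⠴⠂⠴⠒⠂⠀
⠀⠒⠂⠂⠂⣿⠀
⠀⠂⠴⣾⠂⣿⠀
⠀⠒⣿⠂⠂⠒⠀
⠀⠒⣿⣿⠒⠒⠀
⠀⠿⣿⠒⠴⠒⠀

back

⠀⠴⠂⠴⠒⠂⠀
⠀⠒⠂⠂⠂⣿⠀
⠀⠂⠴⠂⠂⣿⠀
⠀⠒⣿⣾⠂⠒⠀
⠀⠒⣿⣿⠒⠒⠀
⠀⠿⣿⠒⠴⠒⠀
⠀⠀⠀⠀⠀⠀⠀

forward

⠀⠀⠀⠀⠀⠀⠀
⠀⠴⠂⠴⠒⠂⠀
⠀⠒⠂⠂⠂⣿⠀
⠀⠂⠴⣾⠂⣿⠀
⠀⠒⣿⠂⠂⠒⠀
⠀⠒⣿⣿⠒⠒⠀
⠀⠿⣿⠒⠴⠒⠀


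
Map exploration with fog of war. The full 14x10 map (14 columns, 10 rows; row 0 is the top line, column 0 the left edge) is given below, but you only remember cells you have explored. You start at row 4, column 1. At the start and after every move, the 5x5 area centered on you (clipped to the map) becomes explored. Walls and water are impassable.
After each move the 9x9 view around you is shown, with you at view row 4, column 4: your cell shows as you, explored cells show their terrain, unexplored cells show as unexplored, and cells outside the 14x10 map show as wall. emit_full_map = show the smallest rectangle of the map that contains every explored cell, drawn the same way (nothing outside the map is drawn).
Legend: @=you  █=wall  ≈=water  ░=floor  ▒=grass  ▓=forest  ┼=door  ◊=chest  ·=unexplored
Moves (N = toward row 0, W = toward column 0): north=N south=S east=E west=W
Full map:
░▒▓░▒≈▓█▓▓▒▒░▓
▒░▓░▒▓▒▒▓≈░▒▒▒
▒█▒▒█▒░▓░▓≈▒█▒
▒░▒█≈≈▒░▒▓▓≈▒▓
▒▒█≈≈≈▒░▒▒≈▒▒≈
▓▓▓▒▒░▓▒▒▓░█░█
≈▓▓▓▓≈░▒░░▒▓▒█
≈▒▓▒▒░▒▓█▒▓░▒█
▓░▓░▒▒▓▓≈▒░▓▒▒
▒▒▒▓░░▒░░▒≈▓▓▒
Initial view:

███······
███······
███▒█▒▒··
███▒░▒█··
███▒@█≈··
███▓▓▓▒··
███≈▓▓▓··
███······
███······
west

████·····
████·····
████▒█▒▒·
████▒░▒█·
████@▒█≈·
████▓▓▓▒·
████≈▓▓▓·
████·····
████·····

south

████·····
████▒█▒▒·
████▒░▒█·
████▒▒█≈·
████@▓▓▒·
████≈▓▓▓·
████≈▒▓··
████·····
████·····

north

████·····
████·····
████▒█▒▒·
████▒░▒█·
████@▒█≈·
████▓▓▓▒·
████≈▓▓▓·
████≈▒▓··
████·····

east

███······
███······
███▒█▒▒··
███▒░▒█··
███▒@█≈··
███▓▓▓▒··
███≈▓▓▓··
███≈▒▓···
███······

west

████·····
████·····
████▒█▒▒·
████▒░▒█·
████@▒█≈·
████▓▓▓▒·
████≈▓▓▓·
████≈▒▓··
████·····

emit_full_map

▒█▒▒
▒░▒█
@▒█≈
▓▓▓▒
≈▓▓▓
≈▒▓·

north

█████████
████·····
████▒░▓··
████▒█▒▒·
████@░▒█·
████▒▒█≈·
████▓▓▓▒·
████≈▓▓▓·
████≈▒▓··

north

█████████
█████████
████░▒▓··
████▒░▓··
████@█▒▒·
████▒░▒█·
████▒▒█≈·
████▓▓▓▒·
████≈▓▓▓·

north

█████████
█████████
█████████
████░▒▓··
████@░▓··
████▒█▒▒·
████▒░▒█·
████▒▒█≈·
████▓▓▓▒·

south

█████████
█████████
████░▒▓··
████▒░▓··
████@█▒▒·
████▒░▒█·
████▒▒█≈·
████▓▓▓▒·
████≈▓▓▓·

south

█████████
████░▒▓··
████▒░▓··
████▒█▒▒·
████@░▒█·
████▒▒█≈·
████▓▓▓▒·
████≈▓▓▓·
████≈▒▓··

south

████░▒▓··
████▒░▓··
████▒█▒▒·
████▒░▒█·
████@▒█≈·
████▓▓▓▒·
████≈▓▓▓·
████≈▒▓··
████·····

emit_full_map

░▒▓·
▒░▓·
▒█▒▒
▒░▒█
@▒█≈
▓▓▓▒
≈▓▓▓
≈▒▓·

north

█████████
████░▒▓··
████▒░▓··
████▒█▒▒·
████@░▒█·
████▒▒█≈·
████▓▓▓▒·
████≈▓▓▓·
████≈▒▓··

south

████░▒▓··
████▒░▓··
████▒█▒▒·
████▒░▒█·
████@▒█≈·
████▓▓▓▒·
████≈▓▓▓·
████≈▒▓··
████·····

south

████▒░▓··
████▒█▒▒·
████▒░▒█·
████▒▒█≈·
████@▓▓▒·
████≈▓▓▓·
████≈▒▓··
████·····
████·····

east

███▒░▓···
███▒█▒▒··
███▒░▒█··
███▒▒█≈··
███▓@▓▒··
███≈▓▓▓··
███≈▒▓▒··
███······
███······

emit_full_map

░▒▓·
▒░▓·
▒█▒▒
▒░▒█
▒▒█≈
▓@▓▒
≈▓▓▓
≈▒▓▒


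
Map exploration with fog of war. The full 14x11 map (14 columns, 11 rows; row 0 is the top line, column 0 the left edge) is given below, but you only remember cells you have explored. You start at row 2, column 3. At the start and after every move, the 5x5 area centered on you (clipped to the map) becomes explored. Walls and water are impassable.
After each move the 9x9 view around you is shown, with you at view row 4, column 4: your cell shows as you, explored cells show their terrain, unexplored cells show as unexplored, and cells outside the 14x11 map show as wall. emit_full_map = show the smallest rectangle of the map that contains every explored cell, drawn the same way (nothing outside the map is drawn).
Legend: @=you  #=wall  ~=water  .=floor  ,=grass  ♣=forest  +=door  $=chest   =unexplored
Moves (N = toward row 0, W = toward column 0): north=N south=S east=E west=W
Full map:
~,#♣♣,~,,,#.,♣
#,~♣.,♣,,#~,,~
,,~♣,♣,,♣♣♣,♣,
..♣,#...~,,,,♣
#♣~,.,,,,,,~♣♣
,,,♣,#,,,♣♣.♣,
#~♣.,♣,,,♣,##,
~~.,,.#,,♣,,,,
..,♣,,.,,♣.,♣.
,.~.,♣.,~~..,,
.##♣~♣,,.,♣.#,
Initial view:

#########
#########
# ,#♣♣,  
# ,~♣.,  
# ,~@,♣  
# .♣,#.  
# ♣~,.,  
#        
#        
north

#########
#########
#########
# ,#♣♣,  
# ,~@.,  
# ,~♣,♣  
# .♣,#.  
# ♣~,.,  
#        

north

#########
#########
#########
#########
# ,#@♣,  
# ,~♣.,  
# ,~♣,♣  
# .♣,#.  
# ♣~,.,  

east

#########
#########
#########
#########
 ,#♣@,~  
 ,~♣.,♣  
 ,~♣,♣,  
 .♣,#.   
 ♣~,.,   

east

#########
#########
#########
#########
,#♣♣@~,  
,~♣.,♣,  
,~♣,♣,,  
.♣,#.    
♣~,.,    

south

#########
#########
#########
,#♣♣,~,  
,~♣.@♣,  
,~♣,♣,,  
.♣,#...  
♣~,.,    
         

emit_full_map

,#♣♣,~,
,~♣.@♣,
,~♣,♣,,
.♣,#...
♣~,.,  

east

#########
#########
#########
#♣♣,~,,  
~♣.,@,,  
~♣,♣,,♣  
♣,#...~  
~,.,     
         

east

#########
#########
#########
♣♣,~,,,  
♣.,♣@,#  
♣,♣,,♣♣  
,#...~,  
,.,      
         

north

#########
#########
#########
#########
♣♣,~@,,  
♣.,♣,,#  
♣,♣,,♣♣  
,#...~,  
,.,      

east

#########
#########
#########
#########
♣,~,@,#  
.,♣,,#~  
,♣,,♣♣♣  
#...~,   
.,       

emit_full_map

,#♣♣,~,@,#
,~♣.,♣,,#~
,~♣,♣,,♣♣♣
.♣,#...~, 
♣~,.,     


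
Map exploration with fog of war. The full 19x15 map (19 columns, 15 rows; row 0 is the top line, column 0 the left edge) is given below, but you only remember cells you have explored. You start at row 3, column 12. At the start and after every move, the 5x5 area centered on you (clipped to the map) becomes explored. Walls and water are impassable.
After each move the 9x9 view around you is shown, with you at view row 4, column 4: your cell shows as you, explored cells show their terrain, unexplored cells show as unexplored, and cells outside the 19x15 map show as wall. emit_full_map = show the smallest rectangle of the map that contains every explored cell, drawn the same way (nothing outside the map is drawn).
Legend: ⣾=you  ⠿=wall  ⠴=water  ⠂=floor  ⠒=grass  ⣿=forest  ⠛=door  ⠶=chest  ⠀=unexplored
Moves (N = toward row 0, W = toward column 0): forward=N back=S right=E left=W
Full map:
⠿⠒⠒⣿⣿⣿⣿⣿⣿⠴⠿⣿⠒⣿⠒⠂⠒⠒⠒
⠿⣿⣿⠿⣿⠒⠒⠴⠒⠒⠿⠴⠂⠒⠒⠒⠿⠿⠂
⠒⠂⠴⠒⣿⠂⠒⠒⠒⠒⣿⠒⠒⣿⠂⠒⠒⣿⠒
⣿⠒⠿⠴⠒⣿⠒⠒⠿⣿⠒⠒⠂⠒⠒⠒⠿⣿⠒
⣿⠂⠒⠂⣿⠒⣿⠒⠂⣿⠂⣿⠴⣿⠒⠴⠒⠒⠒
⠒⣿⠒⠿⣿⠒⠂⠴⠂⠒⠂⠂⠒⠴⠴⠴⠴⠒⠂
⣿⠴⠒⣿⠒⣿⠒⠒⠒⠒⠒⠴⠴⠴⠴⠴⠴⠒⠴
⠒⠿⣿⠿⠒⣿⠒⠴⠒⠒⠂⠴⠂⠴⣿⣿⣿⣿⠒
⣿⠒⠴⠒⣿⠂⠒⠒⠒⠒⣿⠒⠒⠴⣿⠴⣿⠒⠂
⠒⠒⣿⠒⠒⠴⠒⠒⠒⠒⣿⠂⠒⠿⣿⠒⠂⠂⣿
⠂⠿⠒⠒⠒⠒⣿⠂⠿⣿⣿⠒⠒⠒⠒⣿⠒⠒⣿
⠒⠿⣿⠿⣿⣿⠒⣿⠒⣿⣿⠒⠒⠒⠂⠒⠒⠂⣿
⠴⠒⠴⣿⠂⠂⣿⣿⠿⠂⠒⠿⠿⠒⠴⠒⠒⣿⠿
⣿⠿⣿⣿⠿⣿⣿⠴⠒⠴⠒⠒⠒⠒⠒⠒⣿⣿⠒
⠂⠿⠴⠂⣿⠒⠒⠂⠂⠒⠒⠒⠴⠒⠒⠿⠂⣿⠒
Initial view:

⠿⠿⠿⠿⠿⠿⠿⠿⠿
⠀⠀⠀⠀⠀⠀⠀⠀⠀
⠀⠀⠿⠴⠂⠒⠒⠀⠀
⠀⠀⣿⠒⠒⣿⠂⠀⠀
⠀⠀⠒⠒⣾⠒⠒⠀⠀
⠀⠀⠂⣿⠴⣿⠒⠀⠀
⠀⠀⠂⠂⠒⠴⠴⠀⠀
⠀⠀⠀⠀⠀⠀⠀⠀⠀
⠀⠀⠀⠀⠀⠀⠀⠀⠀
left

⠿⠿⠿⠿⠿⠿⠿⠿⠿
⠀⠀⠀⠀⠀⠀⠀⠀⠀
⠀⠀⠒⠿⠴⠂⠒⠒⠀
⠀⠀⠒⣿⠒⠒⣿⠂⠀
⠀⠀⣿⠒⣾⠂⠒⠒⠀
⠀⠀⣿⠂⣿⠴⣿⠒⠀
⠀⠀⠒⠂⠂⠒⠴⠴⠀
⠀⠀⠀⠀⠀⠀⠀⠀⠀
⠀⠀⠀⠀⠀⠀⠀⠀⠀

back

⠀⠀⠀⠀⠀⠀⠀⠀⠀
⠀⠀⠒⠿⠴⠂⠒⠒⠀
⠀⠀⠒⣿⠒⠒⣿⠂⠀
⠀⠀⣿⠒⠒⠂⠒⠒⠀
⠀⠀⣿⠂⣾⠴⣿⠒⠀
⠀⠀⠒⠂⠂⠒⠴⠴⠀
⠀⠀⠒⠒⠴⠴⠴⠀⠀
⠀⠀⠀⠀⠀⠀⠀⠀⠀
⠀⠀⠀⠀⠀⠀⠀⠀⠀

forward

⠿⠿⠿⠿⠿⠿⠿⠿⠿
⠀⠀⠀⠀⠀⠀⠀⠀⠀
⠀⠀⠒⠿⠴⠂⠒⠒⠀
⠀⠀⠒⣿⠒⠒⣿⠂⠀
⠀⠀⣿⠒⣾⠂⠒⠒⠀
⠀⠀⣿⠂⣿⠴⣿⠒⠀
⠀⠀⠒⠂⠂⠒⠴⠴⠀
⠀⠀⠒⠒⠴⠴⠴⠀⠀
⠀⠀⠀⠀⠀⠀⠀⠀⠀

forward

⠿⠿⠿⠿⠿⠿⠿⠿⠿
⠿⠿⠿⠿⠿⠿⠿⠿⠿
⠀⠀⠴⠿⣿⠒⣿⠀⠀
⠀⠀⠒⠿⠴⠂⠒⠒⠀
⠀⠀⠒⣿⣾⠒⣿⠂⠀
⠀⠀⣿⠒⠒⠂⠒⠒⠀
⠀⠀⣿⠂⣿⠴⣿⠒⠀
⠀⠀⠒⠂⠂⠒⠴⠴⠀
⠀⠀⠒⠒⠴⠴⠴⠀⠀

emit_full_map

⠴⠿⣿⠒⣿⠀
⠒⠿⠴⠂⠒⠒
⠒⣿⣾⠒⣿⠂
⣿⠒⠒⠂⠒⠒
⣿⠂⣿⠴⣿⠒
⠒⠂⠂⠒⠴⠴
⠒⠒⠴⠴⠴⠀

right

⠿⠿⠿⠿⠿⠿⠿⠿⠿
⠿⠿⠿⠿⠿⠿⠿⠿⠿
⠀⠴⠿⣿⠒⣿⠒⠀⠀
⠀⠒⠿⠴⠂⠒⠒⠀⠀
⠀⠒⣿⠒⣾⣿⠂⠀⠀
⠀⣿⠒⠒⠂⠒⠒⠀⠀
⠀⣿⠂⣿⠴⣿⠒⠀⠀
⠀⠒⠂⠂⠒⠴⠴⠀⠀
⠀⠒⠒⠴⠴⠴⠀⠀⠀

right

⠿⠿⠿⠿⠿⠿⠿⠿⠿
⠿⠿⠿⠿⠿⠿⠿⠿⠿
⠴⠿⣿⠒⣿⠒⠂⠀⠀
⠒⠿⠴⠂⠒⠒⠒⠀⠀
⠒⣿⠒⠒⣾⠂⠒⠀⠀
⣿⠒⠒⠂⠒⠒⠒⠀⠀
⣿⠂⣿⠴⣿⠒⠴⠀⠀
⠒⠂⠂⠒⠴⠴⠀⠀⠀
⠒⠒⠴⠴⠴⠀⠀⠀⠀

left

⠿⠿⠿⠿⠿⠿⠿⠿⠿
⠿⠿⠿⠿⠿⠿⠿⠿⠿
⠀⠴⠿⣿⠒⣿⠒⠂⠀
⠀⠒⠿⠴⠂⠒⠒⠒⠀
⠀⠒⣿⠒⣾⣿⠂⠒⠀
⠀⣿⠒⠒⠂⠒⠒⠒⠀
⠀⣿⠂⣿⠴⣿⠒⠴⠀
⠀⠒⠂⠂⠒⠴⠴⠀⠀
⠀⠒⠒⠴⠴⠴⠀⠀⠀

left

⠿⠿⠿⠿⠿⠿⠿⠿⠿
⠿⠿⠿⠿⠿⠿⠿⠿⠿
⠀⠀⠴⠿⣿⠒⣿⠒⠂
⠀⠀⠒⠿⠴⠂⠒⠒⠒
⠀⠀⠒⣿⣾⠒⣿⠂⠒
⠀⠀⣿⠒⠒⠂⠒⠒⠒
⠀⠀⣿⠂⣿⠴⣿⠒⠴
⠀⠀⠒⠂⠂⠒⠴⠴⠀
⠀⠀⠒⠒⠴⠴⠴⠀⠀

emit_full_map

⠴⠿⣿⠒⣿⠒⠂
⠒⠿⠴⠂⠒⠒⠒
⠒⣿⣾⠒⣿⠂⠒
⣿⠒⠒⠂⠒⠒⠒
⣿⠂⣿⠴⣿⠒⠴
⠒⠂⠂⠒⠴⠴⠀
⠒⠒⠴⠴⠴⠀⠀

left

⠿⠿⠿⠿⠿⠿⠿⠿⠿
⠿⠿⠿⠿⠿⠿⠿⠿⠿
⠀⠀⣿⠴⠿⣿⠒⣿⠒
⠀⠀⠒⠒⠿⠴⠂⠒⠒
⠀⠀⠒⠒⣾⠒⠒⣿⠂
⠀⠀⠿⣿⠒⠒⠂⠒⠒
⠀⠀⠂⣿⠂⣿⠴⣿⠒
⠀⠀⠀⠒⠂⠂⠒⠴⠴
⠀⠀⠀⠒⠒⠴⠴⠴⠀

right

⠿⠿⠿⠿⠿⠿⠿⠿⠿
⠿⠿⠿⠿⠿⠿⠿⠿⠿
⠀⣿⠴⠿⣿⠒⣿⠒⠂
⠀⠒⠒⠿⠴⠂⠒⠒⠒
⠀⠒⠒⣿⣾⠒⣿⠂⠒
⠀⠿⣿⠒⠒⠂⠒⠒⠒
⠀⠂⣿⠂⣿⠴⣿⠒⠴
⠀⠀⠒⠂⠂⠒⠴⠴⠀
⠀⠀⠒⠒⠴⠴⠴⠀⠀

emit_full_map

⣿⠴⠿⣿⠒⣿⠒⠂
⠒⠒⠿⠴⠂⠒⠒⠒
⠒⠒⣿⣾⠒⣿⠂⠒
⠿⣿⠒⠒⠂⠒⠒⠒
⠂⣿⠂⣿⠴⣿⠒⠴
⠀⠒⠂⠂⠒⠴⠴⠀
⠀⠒⠒⠴⠴⠴⠀⠀


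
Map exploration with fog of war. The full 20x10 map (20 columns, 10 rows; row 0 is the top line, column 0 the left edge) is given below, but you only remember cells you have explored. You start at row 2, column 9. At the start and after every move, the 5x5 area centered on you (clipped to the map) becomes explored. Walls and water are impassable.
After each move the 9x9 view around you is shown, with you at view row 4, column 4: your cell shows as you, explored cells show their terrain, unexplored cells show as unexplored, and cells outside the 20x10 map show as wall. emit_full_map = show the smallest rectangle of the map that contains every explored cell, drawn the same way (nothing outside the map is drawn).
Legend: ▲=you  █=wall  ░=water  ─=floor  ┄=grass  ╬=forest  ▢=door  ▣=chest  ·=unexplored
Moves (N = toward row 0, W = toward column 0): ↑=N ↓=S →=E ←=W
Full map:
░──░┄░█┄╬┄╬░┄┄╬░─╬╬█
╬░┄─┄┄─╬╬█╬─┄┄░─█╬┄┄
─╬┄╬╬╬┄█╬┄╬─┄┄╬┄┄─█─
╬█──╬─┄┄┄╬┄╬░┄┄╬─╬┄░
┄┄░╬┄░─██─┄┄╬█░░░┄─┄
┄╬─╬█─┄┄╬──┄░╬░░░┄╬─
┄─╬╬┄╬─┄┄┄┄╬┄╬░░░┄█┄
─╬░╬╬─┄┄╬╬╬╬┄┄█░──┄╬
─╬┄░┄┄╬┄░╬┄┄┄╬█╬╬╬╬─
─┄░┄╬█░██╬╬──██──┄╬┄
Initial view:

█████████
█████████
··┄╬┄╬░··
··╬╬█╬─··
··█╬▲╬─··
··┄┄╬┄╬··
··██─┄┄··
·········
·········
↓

█████████
··┄╬┄╬░··
··╬╬█╬─··
··█╬┄╬─··
··┄┄▲┄╬··
··██─┄┄··
··┄╬──┄··
·········
·········

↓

··┄╬┄╬░··
··╬╬█╬─··
··█╬┄╬─··
··┄┄╬┄╬··
··██▲┄┄··
··┄╬──┄··
··┄┄┄┄╬··
·········
·········

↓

··╬╬█╬─··
··█╬┄╬─··
··┄┄╬┄╬··
··██─┄┄··
··┄╬▲─┄··
··┄┄┄┄╬··
··┄╬╬╬╬··
·········
·········

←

···╬╬█╬─·
···█╬┄╬─·
··┄┄┄╬┄╬·
··─██─┄┄·
··┄┄▲──┄·
··─┄┄┄┄╬·
··┄┄╬╬╬╬·
·········
·········

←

····╬╬█╬─
····█╬┄╬─
··─┄┄┄╬┄╬
··░─██─┄┄
··─┄▲╬──┄
··╬─┄┄┄┄╬
··─┄┄╬╬╬╬
·········
·········

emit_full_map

··┄╬┄╬░
··╬╬█╬─
··█╬┄╬─
─┄┄┄╬┄╬
░─██─┄┄
─┄▲╬──┄
╬─┄┄┄┄╬
─┄┄╬╬╬╬

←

·····╬╬█╬
·····█╬┄╬
··╬─┄┄┄╬┄
··┄░─██─┄
··█─▲┄╬──
··┄╬─┄┄┄┄
··╬─┄┄╬╬╬
·········
·········

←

······╬╬█
······█╬┄
··─╬─┄┄┄╬
··╬┄░─██─
··╬█▲┄┄╬─
··╬┄╬─┄┄┄
··╬╬─┄┄╬╬
·········
·········

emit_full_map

····┄╬┄╬░
····╬╬█╬─
····█╬┄╬─
─╬─┄┄┄╬┄╬
╬┄░─██─┄┄
╬█▲┄┄╬──┄
╬┄╬─┄┄┄┄╬
╬╬─┄┄╬╬╬╬


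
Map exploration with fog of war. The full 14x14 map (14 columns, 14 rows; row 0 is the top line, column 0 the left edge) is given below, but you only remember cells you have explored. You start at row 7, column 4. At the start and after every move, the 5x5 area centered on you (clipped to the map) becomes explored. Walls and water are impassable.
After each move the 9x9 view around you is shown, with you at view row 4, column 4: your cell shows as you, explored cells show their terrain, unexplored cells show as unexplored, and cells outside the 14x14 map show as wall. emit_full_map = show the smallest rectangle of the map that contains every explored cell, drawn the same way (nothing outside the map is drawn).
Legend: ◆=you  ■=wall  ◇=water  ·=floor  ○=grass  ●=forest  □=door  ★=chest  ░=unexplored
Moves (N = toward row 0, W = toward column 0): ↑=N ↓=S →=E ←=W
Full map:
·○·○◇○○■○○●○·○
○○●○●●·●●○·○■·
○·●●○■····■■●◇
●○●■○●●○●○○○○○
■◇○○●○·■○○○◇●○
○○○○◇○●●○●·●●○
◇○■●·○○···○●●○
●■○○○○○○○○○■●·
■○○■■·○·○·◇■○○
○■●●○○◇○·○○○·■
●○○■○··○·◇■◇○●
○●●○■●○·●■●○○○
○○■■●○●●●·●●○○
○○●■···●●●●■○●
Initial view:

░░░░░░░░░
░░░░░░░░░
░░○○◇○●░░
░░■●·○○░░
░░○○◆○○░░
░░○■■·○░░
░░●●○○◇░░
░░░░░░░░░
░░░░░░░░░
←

■░░░░░░░░
■░░░░░░░░
■░○○○◇○●░
■░○■●·○○░
■░■○◆○○○░
■░○○■■·○░
■░■●●○○◇░
■░░░░░░░░
■░░░░░░░░

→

░░░░░░░░░
░░░░░░░░░
░○○○◇○●░░
░○■●·○○░░
░■○○◆○○░░
░○○■■·○░░
░■●●○○◇░░
░░░░░░░░░
░░░░░░░░░

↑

░░░░░░░░░
░░░░░░░░░
░░○○●○·░░
░○○○◇○●░░
░○■●◆○○░░
░■○○○○○░░
░○○■■·○░░
░■●●○○◇░░
░░░░░░░░░

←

■░░░░░░░░
■░░░░░░░░
■░◇○○●○·░
■░○○○◇○●░
■░○■◆·○○░
■░■○○○○○░
■░○○■■·○░
■░■●●○○◇░
■░░░░░░░░

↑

■░░░░░░░░
■░░░░░░░░
■░○●■○●░░
■░◇○○●○·░
■░○○◆◇○●░
■░○■●·○○░
■░■○○○○○░
■░○○■■·○░
■░■●●○○◇░

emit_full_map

○●■○●░
◇○○●○·
○○◆◇○●
○■●·○○
■○○○○○
○○■■·○
■●●○○◇

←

■■░░░░░░░
■■░░░░░░░
■■●○●■○●░
■■■◇○○●○·
■■○○◆○◇○●
■■◇○■●·○○
■■●■○○○○○
■■░○○■■·○
■■░■●●○○◇

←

■■■░░░░░░
■■■░░░░░░
■■■●○●■○●
■■■■◇○○●○
■■■○◆○○◇○
■■■◇○■●·○
■■■●■○○○○
■■■░○○■■·
■■■░■●●○○

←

■■■■░░░░░
■■■■░░░░░
■■■■●○●■○
■■■■■◇○○●
■■■■◆○○○◇
■■■■◇○■●·
■■■■●■○○○
■■■■░○○■■
■■■■░■●●○

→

■■■░░░░░░
■■■░░░░░░
■■■●○●■○●
■■■■◇○○●○
■■■○◆○○◇○
■■■◇○■●·○
■■■●■○○○○
■■■░○○■■·
■■■░■●●○○

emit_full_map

●○●■○●░
■◇○○●○·
○◆○○◇○●
◇○■●·○○
●■○○○○○
░○○■■·○
░■●●○○◇


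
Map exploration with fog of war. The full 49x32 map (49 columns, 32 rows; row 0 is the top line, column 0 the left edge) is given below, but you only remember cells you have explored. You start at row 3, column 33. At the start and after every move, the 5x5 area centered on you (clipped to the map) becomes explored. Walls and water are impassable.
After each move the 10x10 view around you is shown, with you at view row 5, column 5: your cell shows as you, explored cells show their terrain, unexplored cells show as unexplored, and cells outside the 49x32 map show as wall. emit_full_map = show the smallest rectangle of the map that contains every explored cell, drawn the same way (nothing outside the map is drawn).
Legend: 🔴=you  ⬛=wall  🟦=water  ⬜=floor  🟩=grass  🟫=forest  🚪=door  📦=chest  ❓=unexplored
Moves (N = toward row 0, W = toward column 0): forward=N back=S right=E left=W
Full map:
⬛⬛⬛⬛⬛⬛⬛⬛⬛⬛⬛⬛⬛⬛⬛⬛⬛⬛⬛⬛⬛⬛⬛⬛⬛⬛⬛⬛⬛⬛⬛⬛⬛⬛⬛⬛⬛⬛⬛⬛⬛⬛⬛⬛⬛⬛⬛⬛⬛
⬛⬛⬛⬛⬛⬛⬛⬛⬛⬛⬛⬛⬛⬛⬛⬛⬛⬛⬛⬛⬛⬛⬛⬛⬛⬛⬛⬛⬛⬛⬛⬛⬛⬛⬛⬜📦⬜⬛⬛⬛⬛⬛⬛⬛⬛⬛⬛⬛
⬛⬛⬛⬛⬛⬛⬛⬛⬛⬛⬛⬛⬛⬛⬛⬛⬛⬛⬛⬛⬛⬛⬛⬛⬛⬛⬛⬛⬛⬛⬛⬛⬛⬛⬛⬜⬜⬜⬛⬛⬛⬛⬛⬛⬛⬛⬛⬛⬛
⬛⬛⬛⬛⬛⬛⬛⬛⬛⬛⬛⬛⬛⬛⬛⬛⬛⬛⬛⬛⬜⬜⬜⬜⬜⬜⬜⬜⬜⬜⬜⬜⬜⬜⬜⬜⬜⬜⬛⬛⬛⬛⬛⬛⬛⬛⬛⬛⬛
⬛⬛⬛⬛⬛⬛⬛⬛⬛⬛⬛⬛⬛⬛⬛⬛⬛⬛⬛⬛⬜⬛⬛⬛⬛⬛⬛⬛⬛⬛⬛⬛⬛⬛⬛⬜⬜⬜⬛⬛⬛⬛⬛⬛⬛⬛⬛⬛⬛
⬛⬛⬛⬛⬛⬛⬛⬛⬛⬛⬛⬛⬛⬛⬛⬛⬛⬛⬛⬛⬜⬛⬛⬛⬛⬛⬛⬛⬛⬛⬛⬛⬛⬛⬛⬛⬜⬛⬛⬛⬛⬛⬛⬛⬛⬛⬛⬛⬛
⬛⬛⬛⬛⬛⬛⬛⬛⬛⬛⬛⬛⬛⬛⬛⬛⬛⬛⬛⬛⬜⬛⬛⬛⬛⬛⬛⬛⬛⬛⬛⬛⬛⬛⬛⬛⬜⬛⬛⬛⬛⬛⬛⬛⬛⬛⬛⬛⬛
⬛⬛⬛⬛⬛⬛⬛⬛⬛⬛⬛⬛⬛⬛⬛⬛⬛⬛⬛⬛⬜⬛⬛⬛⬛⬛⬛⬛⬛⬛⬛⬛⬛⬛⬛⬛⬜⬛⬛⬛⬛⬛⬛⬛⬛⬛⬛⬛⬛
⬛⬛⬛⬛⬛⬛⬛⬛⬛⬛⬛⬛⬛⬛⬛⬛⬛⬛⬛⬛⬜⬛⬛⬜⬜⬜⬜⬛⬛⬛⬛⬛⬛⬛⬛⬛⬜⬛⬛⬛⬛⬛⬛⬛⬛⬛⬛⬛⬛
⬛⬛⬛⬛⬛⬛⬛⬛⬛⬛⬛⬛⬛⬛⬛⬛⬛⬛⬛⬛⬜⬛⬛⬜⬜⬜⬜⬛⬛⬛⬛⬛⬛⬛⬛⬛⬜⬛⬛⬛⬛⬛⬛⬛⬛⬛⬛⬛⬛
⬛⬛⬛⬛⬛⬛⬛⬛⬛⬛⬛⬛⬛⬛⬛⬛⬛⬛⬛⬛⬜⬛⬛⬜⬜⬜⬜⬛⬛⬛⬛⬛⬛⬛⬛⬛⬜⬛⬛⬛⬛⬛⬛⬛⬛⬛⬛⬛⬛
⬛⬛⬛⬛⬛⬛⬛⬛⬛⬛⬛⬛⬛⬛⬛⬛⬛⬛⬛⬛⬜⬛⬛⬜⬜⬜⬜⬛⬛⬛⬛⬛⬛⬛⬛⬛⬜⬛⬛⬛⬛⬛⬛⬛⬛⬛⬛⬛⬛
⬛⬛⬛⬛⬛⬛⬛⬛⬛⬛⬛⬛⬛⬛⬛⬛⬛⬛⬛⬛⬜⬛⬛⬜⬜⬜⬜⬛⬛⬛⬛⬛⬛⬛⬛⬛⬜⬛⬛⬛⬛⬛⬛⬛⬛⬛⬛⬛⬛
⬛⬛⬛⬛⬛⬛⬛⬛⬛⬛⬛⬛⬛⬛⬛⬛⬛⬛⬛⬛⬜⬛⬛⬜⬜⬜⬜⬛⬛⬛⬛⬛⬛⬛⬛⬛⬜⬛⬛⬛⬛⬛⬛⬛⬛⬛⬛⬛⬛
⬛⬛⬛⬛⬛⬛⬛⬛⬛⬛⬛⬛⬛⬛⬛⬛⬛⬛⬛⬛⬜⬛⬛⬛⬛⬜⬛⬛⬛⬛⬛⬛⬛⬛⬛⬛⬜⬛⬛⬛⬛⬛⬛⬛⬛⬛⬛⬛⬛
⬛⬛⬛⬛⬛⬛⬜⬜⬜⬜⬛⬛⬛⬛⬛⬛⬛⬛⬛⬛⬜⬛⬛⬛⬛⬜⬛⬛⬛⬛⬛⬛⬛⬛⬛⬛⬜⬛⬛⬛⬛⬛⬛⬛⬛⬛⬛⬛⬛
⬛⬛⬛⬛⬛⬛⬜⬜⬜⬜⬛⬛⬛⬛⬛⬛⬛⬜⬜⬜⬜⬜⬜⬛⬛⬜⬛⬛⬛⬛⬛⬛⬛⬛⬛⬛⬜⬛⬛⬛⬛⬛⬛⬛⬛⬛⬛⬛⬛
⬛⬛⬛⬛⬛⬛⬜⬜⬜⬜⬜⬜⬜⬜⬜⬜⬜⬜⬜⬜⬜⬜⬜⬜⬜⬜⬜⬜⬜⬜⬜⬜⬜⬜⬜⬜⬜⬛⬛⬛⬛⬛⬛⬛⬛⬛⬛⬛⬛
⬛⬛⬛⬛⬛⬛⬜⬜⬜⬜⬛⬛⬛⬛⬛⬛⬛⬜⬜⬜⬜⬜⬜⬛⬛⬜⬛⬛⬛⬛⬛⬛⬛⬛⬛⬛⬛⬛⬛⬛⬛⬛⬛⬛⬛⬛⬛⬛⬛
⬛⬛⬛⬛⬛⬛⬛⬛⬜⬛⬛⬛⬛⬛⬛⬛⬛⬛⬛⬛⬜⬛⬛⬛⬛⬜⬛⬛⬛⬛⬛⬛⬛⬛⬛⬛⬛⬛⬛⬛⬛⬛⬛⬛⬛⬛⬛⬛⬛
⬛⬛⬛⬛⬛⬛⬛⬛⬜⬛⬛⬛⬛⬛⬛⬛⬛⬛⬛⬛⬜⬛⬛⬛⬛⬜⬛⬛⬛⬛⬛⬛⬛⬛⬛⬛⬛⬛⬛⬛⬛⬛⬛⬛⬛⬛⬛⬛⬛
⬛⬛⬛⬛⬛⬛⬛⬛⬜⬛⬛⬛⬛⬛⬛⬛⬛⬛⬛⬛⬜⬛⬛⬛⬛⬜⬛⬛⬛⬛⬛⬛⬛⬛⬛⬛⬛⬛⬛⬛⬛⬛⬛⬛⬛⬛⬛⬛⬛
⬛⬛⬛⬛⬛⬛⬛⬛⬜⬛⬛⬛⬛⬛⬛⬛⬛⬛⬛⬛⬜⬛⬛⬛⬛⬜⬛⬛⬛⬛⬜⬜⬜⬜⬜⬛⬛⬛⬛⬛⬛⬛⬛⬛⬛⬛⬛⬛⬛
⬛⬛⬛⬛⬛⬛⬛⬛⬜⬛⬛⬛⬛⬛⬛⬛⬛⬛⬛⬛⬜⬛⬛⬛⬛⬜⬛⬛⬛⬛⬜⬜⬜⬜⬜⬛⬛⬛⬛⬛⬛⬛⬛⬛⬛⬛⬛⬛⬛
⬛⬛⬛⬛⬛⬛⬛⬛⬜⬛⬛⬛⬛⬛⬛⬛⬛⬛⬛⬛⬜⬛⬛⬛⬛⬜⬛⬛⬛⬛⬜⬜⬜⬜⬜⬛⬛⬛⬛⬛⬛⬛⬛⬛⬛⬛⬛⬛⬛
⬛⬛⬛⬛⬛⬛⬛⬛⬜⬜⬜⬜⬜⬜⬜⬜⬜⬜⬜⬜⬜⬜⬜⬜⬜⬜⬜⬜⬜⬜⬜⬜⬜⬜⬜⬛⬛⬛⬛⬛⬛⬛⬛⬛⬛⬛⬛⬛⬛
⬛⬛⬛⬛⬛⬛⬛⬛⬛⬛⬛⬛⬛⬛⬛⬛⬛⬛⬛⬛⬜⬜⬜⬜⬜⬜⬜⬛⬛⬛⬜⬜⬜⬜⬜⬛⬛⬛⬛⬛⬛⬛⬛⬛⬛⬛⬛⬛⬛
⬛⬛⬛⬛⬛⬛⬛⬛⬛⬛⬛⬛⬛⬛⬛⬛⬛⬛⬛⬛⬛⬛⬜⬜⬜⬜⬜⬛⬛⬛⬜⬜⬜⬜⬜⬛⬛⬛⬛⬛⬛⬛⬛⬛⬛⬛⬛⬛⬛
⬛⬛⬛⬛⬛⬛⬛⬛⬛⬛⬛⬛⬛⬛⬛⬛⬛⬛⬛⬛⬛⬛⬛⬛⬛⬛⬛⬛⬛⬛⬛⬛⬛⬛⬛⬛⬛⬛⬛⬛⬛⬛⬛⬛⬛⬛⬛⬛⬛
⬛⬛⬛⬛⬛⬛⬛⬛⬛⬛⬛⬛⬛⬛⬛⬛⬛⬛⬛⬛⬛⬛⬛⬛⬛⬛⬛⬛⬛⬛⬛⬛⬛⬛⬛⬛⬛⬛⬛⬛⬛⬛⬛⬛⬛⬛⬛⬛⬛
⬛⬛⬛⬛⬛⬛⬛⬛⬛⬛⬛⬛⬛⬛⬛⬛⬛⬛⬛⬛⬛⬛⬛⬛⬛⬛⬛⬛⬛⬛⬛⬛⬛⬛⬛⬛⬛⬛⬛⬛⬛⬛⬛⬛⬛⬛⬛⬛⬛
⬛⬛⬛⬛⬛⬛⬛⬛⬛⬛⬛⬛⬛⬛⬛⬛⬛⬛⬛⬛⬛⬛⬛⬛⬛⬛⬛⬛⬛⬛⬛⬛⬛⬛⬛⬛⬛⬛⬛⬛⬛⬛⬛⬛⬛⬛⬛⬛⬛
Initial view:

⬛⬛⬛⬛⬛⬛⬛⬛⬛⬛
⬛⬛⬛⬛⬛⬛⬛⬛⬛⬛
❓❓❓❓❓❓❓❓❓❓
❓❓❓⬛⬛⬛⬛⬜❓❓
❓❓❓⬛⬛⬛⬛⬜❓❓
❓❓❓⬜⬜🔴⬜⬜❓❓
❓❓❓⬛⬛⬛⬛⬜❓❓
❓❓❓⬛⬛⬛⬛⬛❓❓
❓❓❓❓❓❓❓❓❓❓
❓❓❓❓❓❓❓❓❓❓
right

⬛⬛⬛⬛⬛⬛⬛⬛⬛⬛
⬛⬛⬛⬛⬛⬛⬛⬛⬛⬛
❓❓❓❓❓❓❓❓❓❓
❓❓⬛⬛⬛⬛⬜📦❓❓
❓❓⬛⬛⬛⬛⬜⬜❓❓
❓❓⬜⬜⬜🔴⬜⬜❓❓
❓❓⬛⬛⬛⬛⬜⬜❓❓
❓❓⬛⬛⬛⬛⬛⬜❓❓
❓❓❓❓❓❓❓❓❓❓
❓❓❓❓❓❓❓❓❓❓

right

⬛⬛⬛⬛⬛⬛⬛⬛⬛⬛
⬛⬛⬛⬛⬛⬛⬛⬛⬛⬛
❓❓❓❓❓❓❓❓❓❓
❓⬛⬛⬛⬛⬜📦⬜❓❓
❓⬛⬛⬛⬛⬜⬜⬜❓❓
❓⬜⬜⬜⬜🔴⬜⬜❓❓
❓⬛⬛⬛⬛⬜⬜⬜❓❓
❓⬛⬛⬛⬛⬛⬜⬛❓❓
❓❓❓❓❓❓❓❓❓❓
❓❓❓❓❓❓❓❓❓❓

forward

⬛⬛⬛⬛⬛⬛⬛⬛⬛⬛
⬛⬛⬛⬛⬛⬛⬛⬛⬛⬛
⬛⬛⬛⬛⬛⬛⬛⬛⬛⬛
❓❓❓⬛⬛⬛⬛⬛❓❓
❓⬛⬛⬛⬛⬜📦⬜❓❓
❓⬛⬛⬛⬛🔴⬜⬜❓❓
❓⬜⬜⬜⬜⬜⬜⬜❓❓
❓⬛⬛⬛⬛⬜⬜⬜❓❓
❓⬛⬛⬛⬛⬛⬜⬛❓❓
❓❓❓❓❓❓❓❓❓❓

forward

⬛⬛⬛⬛⬛⬛⬛⬛⬛⬛
⬛⬛⬛⬛⬛⬛⬛⬛⬛⬛
⬛⬛⬛⬛⬛⬛⬛⬛⬛⬛
⬛⬛⬛⬛⬛⬛⬛⬛⬛⬛
❓❓❓⬛⬛⬛⬛⬛❓❓
❓⬛⬛⬛⬛🔴📦⬜❓❓
❓⬛⬛⬛⬛⬜⬜⬜❓❓
❓⬜⬜⬜⬜⬜⬜⬜❓❓
❓⬛⬛⬛⬛⬜⬜⬜❓❓
❓⬛⬛⬛⬛⬛⬜⬛❓❓

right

⬛⬛⬛⬛⬛⬛⬛⬛⬛⬛
⬛⬛⬛⬛⬛⬛⬛⬛⬛⬛
⬛⬛⬛⬛⬛⬛⬛⬛⬛⬛
⬛⬛⬛⬛⬛⬛⬛⬛⬛⬛
❓❓⬛⬛⬛⬛⬛⬛❓❓
⬛⬛⬛⬛⬜🔴⬜⬛❓❓
⬛⬛⬛⬛⬜⬜⬜⬛❓❓
⬜⬜⬜⬜⬜⬜⬜⬛❓❓
⬛⬛⬛⬛⬜⬜⬜❓❓❓
⬛⬛⬛⬛⬛⬜⬛❓❓❓

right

⬛⬛⬛⬛⬛⬛⬛⬛⬛⬛
⬛⬛⬛⬛⬛⬛⬛⬛⬛⬛
⬛⬛⬛⬛⬛⬛⬛⬛⬛⬛
⬛⬛⬛⬛⬛⬛⬛⬛⬛⬛
❓⬛⬛⬛⬛⬛⬛⬛❓❓
⬛⬛⬛⬜📦🔴⬛⬛❓❓
⬛⬛⬛⬜⬜⬜⬛⬛❓❓
⬜⬜⬜⬜⬜⬜⬛⬛❓❓
⬛⬛⬛⬜⬜⬜❓❓❓❓
⬛⬛⬛⬛⬜⬛❓❓❓❓

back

⬛⬛⬛⬛⬛⬛⬛⬛⬛⬛
⬛⬛⬛⬛⬛⬛⬛⬛⬛⬛
⬛⬛⬛⬛⬛⬛⬛⬛⬛⬛
❓⬛⬛⬛⬛⬛⬛⬛❓❓
⬛⬛⬛⬜📦⬜⬛⬛❓❓
⬛⬛⬛⬜⬜🔴⬛⬛❓❓
⬜⬜⬜⬜⬜⬜⬛⬛❓❓
⬛⬛⬛⬜⬜⬜⬛⬛❓❓
⬛⬛⬛⬛⬜⬛❓❓❓❓
❓❓❓❓❓❓❓❓❓❓

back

⬛⬛⬛⬛⬛⬛⬛⬛⬛⬛
⬛⬛⬛⬛⬛⬛⬛⬛⬛⬛
❓⬛⬛⬛⬛⬛⬛⬛❓❓
⬛⬛⬛⬜📦⬜⬛⬛❓❓
⬛⬛⬛⬜⬜⬜⬛⬛❓❓
⬜⬜⬜⬜⬜🔴⬛⬛❓❓
⬛⬛⬛⬜⬜⬜⬛⬛❓❓
⬛⬛⬛⬛⬜⬛⬛⬛❓❓
❓❓❓❓❓❓❓❓❓❓
❓❓❓❓❓❓❓❓❓❓

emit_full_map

❓❓⬛⬛⬛⬛⬛⬛⬛
⬛⬛⬛⬛⬜📦⬜⬛⬛
⬛⬛⬛⬛⬜⬜⬜⬛⬛
⬜⬜⬜⬜⬜⬜🔴⬛⬛
⬛⬛⬛⬛⬜⬜⬜⬛⬛
⬛⬛⬛⬛⬛⬜⬛⬛⬛

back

⬛⬛⬛⬛⬛⬛⬛⬛⬛⬛
❓⬛⬛⬛⬛⬛⬛⬛❓❓
⬛⬛⬛⬜📦⬜⬛⬛❓❓
⬛⬛⬛⬜⬜⬜⬛⬛❓❓
⬜⬜⬜⬜⬜⬜⬛⬛❓❓
⬛⬛⬛⬜⬜🔴⬛⬛❓❓
⬛⬛⬛⬛⬜⬛⬛⬛❓❓
❓❓❓⬛⬜⬛⬛⬛❓❓
❓❓❓❓❓❓❓❓❓❓
❓❓❓❓❓❓❓❓❓❓

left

⬛⬛⬛⬛⬛⬛⬛⬛⬛⬛
❓❓⬛⬛⬛⬛⬛⬛⬛❓
⬛⬛⬛⬛⬜📦⬜⬛⬛❓
⬛⬛⬛⬛⬜⬜⬜⬛⬛❓
⬜⬜⬜⬜⬜⬜⬜⬛⬛❓
⬛⬛⬛⬛⬜🔴⬜⬛⬛❓
⬛⬛⬛⬛⬛⬜⬛⬛⬛❓
❓❓❓⬛⬛⬜⬛⬛⬛❓
❓❓❓❓❓❓❓❓❓❓
❓❓❓❓❓❓❓❓❓❓

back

❓❓⬛⬛⬛⬛⬛⬛⬛❓
⬛⬛⬛⬛⬜📦⬜⬛⬛❓
⬛⬛⬛⬛⬜⬜⬜⬛⬛❓
⬜⬜⬜⬜⬜⬜⬜⬛⬛❓
⬛⬛⬛⬛⬜⬜⬜⬛⬛❓
⬛⬛⬛⬛⬛🔴⬛⬛⬛❓
❓❓❓⬛⬛⬜⬛⬛⬛❓
❓❓❓⬛⬛⬜⬛⬛❓❓
❓❓❓❓❓❓❓❓❓❓
❓❓❓❓❓❓❓❓❓❓

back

⬛⬛⬛⬛⬜📦⬜⬛⬛❓
⬛⬛⬛⬛⬜⬜⬜⬛⬛❓
⬜⬜⬜⬜⬜⬜⬜⬛⬛❓
⬛⬛⬛⬛⬜⬜⬜⬛⬛❓
⬛⬛⬛⬛⬛⬜⬛⬛⬛❓
❓❓❓⬛⬛🔴⬛⬛⬛❓
❓❓❓⬛⬛⬜⬛⬛❓❓
❓❓❓⬛⬛⬜⬛⬛❓❓
❓❓❓❓❓❓❓❓❓❓
❓❓❓❓❓❓❓❓❓❓

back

⬛⬛⬛⬛⬜⬜⬜⬛⬛❓
⬜⬜⬜⬜⬜⬜⬜⬛⬛❓
⬛⬛⬛⬛⬜⬜⬜⬛⬛❓
⬛⬛⬛⬛⬛⬜⬛⬛⬛❓
❓❓❓⬛⬛⬜⬛⬛⬛❓
❓❓❓⬛⬛🔴⬛⬛❓❓
❓❓❓⬛⬛⬜⬛⬛❓❓
❓❓❓⬛⬛⬜⬛⬛❓❓
❓❓❓❓❓❓❓❓❓❓
❓❓❓❓❓❓❓❓❓❓

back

⬜⬜⬜⬜⬜⬜⬜⬛⬛❓
⬛⬛⬛⬛⬜⬜⬜⬛⬛❓
⬛⬛⬛⬛⬛⬜⬛⬛⬛❓
❓❓❓⬛⬛⬜⬛⬛⬛❓
❓❓❓⬛⬛⬜⬛⬛❓❓
❓❓❓⬛⬛🔴⬛⬛❓❓
❓❓❓⬛⬛⬜⬛⬛❓❓
❓❓❓⬛⬛⬜⬛⬛❓❓
❓❓❓❓❓❓❓❓❓❓
❓❓❓❓❓❓❓❓❓❓

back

⬛⬛⬛⬛⬜⬜⬜⬛⬛❓
⬛⬛⬛⬛⬛⬜⬛⬛⬛❓
❓❓❓⬛⬛⬜⬛⬛⬛❓
❓❓❓⬛⬛⬜⬛⬛❓❓
❓❓❓⬛⬛⬜⬛⬛❓❓
❓❓❓⬛⬛🔴⬛⬛❓❓
❓❓❓⬛⬛⬜⬛⬛❓❓
❓❓❓⬛⬛⬜⬛⬛❓❓
❓❓❓❓❓❓❓❓❓❓
❓❓❓❓❓❓❓❓❓❓

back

⬛⬛⬛⬛⬛⬜⬛⬛⬛❓
❓❓❓⬛⬛⬜⬛⬛⬛❓
❓❓❓⬛⬛⬜⬛⬛❓❓
❓❓❓⬛⬛⬜⬛⬛❓❓
❓❓❓⬛⬛⬜⬛⬛❓❓
❓❓❓⬛⬛🔴⬛⬛❓❓
❓❓❓⬛⬛⬜⬛⬛❓❓
❓❓❓⬛⬛⬜⬛⬛❓❓
❓❓❓❓❓❓❓❓❓❓
❓❓❓❓❓❓❓❓❓❓

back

❓❓❓⬛⬛⬜⬛⬛⬛❓
❓❓❓⬛⬛⬜⬛⬛❓❓
❓❓❓⬛⬛⬜⬛⬛❓❓
❓❓❓⬛⬛⬜⬛⬛❓❓
❓❓❓⬛⬛⬜⬛⬛❓❓
❓❓❓⬛⬛🔴⬛⬛❓❓
❓❓❓⬛⬛⬜⬛⬛❓❓
❓❓❓⬛⬛⬜⬛⬛❓❓
❓❓❓❓❓❓❓❓❓❓
❓❓❓❓❓❓❓❓❓❓

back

❓❓❓⬛⬛⬜⬛⬛❓❓
❓❓❓⬛⬛⬜⬛⬛❓❓
❓❓❓⬛⬛⬜⬛⬛❓❓
❓❓❓⬛⬛⬜⬛⬛❓❓
❓❓❓⬛⬛⬜⬛⬛❓❓
❓❓❓⬛⬛🔴⬛⬛❓❓
❓❓❓⬛⬛⬜⬛⬛❓❓
❓❓❓⬛⬛⬜⬛⬛❓❓
❓❓❓❓❓❓❓❓❓❓
❓❓❓❓❓❓❓❓❓❓

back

❓❓❓⬛⬛⬜⬛⬛❓❓
❓❓❓⬛⬛⬜⬛⬛❓❓
❓❓❓⬛⬛⬜⬛⬛❓❓
❓❓❓⬛⬛⬜⬛⬛❓❓
❓❓❓⬛⬛⬜⬛⬛❓❓
❓❓❓⬛⬛🔴⬛⬛❓❓
❓❓❓⬛⬛⬜⬛⬛❓❓
❓❓❓⬛⬛⬜⬛⬛❓❓
❓❓❓❓❓❓❓❓❓❓
❓❓❓❓❓❓❓❓❓❓


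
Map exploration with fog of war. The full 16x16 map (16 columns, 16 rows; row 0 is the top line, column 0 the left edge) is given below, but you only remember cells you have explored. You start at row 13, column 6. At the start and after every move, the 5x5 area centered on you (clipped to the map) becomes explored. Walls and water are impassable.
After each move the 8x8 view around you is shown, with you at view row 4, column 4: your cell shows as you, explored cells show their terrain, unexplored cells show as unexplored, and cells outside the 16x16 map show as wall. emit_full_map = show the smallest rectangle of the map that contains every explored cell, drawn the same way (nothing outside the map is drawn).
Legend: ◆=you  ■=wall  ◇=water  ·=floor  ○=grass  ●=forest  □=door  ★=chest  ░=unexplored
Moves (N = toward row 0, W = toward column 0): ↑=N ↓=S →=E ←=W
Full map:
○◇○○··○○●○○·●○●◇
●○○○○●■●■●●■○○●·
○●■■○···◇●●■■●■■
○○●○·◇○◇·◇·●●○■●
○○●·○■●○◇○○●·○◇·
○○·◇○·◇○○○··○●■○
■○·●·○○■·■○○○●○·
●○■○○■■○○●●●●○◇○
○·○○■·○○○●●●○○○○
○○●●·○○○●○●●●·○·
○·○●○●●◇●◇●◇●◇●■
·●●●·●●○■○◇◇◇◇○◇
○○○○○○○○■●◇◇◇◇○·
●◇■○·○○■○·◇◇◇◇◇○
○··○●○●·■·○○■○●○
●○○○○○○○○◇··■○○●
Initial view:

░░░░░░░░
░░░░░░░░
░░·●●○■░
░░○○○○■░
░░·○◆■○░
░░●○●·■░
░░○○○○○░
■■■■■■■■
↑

░░░░░░░░
░░░░░░░░
░░○●●◇●░
░░·●●○■░
░░○○◆○■░
░░·○○■○░
░░●○●·■░
░░○○○○○░

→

░░░░░░░░
░░░░░░░░
░○●●◇●◇░
░·●●○■○░
░○○○◆■●░
░·○○■○·░
░●○●·■·░
░○○○○○░░

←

░░░░░░░░
░░░░░░░░
░░○●●◇●◇
░░·●●○■○
░░○○◆○■●
░░·○○■○·
░░●○●·■·
░░○○○○○░

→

░░░░░░░░
░░░░░░░░
░○●●◇●◇░
░·●●○■○░
░○○○◆■●░
░·○○■○·░
░●○●·■·░
░○○○○○░░

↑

░░░░░░░░
░░░░░░░░
░░○○○●○░
░○●●◇●◇░
░·●●◆■○░
░○○○○■●░
░·○○■○·░
░●○●·■·░

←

░░░░░░░░
░░░░░░░░
░░·○○○●○
░░○●●◇●◇
░░·●◆○■○
░░○○○○■●
░░·○○■○·
░░●○●·■·

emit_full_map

·○○○●○
○●●◇●◇
·●◆○■○
○○○○■●
·○○■○·
●○●·■·
○○○○○░

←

░░░░░░░░
░░░░░░░░
░░●·○○○●
░░●○●●◇●
░░●·◆●○■
░░○○○○○■
░░○·○○■○
░░░●○●·■

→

░░░░░░░░
░░░░░░░░
░●·○○○●○
░●○●●◇●◇
░●·●◆○■○
░○○○○○■●
░○·○○■○·
░░●○●·■·

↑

░░░░░░░░
░░░░░░░░
░░■·○○○░
░●·○○○●○
░●○●◆◇●◇
░●·●●○■○
░○○○○○■●
░○·○○■○·

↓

░░░░░░░░
░░■·○○○░
░●·○○○●○
░●○●●◇●◇
░●·●◆○■○
░○○○○○■●
░○·○○■○·
░░●○●·■·

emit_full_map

░■·○○○░
●·○○○●○
●○●●◇●◇
●·●◆○■○
○○○○○■●
○·○○■○·
░●○●·■·
░○○○○○░

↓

░░■·○○○░
░●·○○○●○
░●○●●◇●◇
░●·●●○■○
░○○○◆○■●
░○·○○■○·
░░●○●·■·
░░○○○○○░

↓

░●·○○○●○
░●○●●◇●◇
░●·●●○■○
░○○○○○■●
░○·○◆■○·
░░●○●·■·
░░○○○○○░
■■■■■■■■

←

░░●·○○○●
░░●○●●◇●
░░●·●●○■
░░○○○○○■
░░○·◆○■○
░░○●○●·■
░░○○○○○○
■■■■■■■■

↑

░░░■·○○○
░░●·○○○●
░░●○●●◇●
░░●·●●○■
░░○○◆○○■
░░○·○○■○
░░○●○●·■
░░○○○○○○

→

░░■·○○○░
░●·○○○●○
░●○●●◇●◇
░●·●●○■○
░○○○◆○■●
░○·○○■○·
░○●○●·■·
░○○○○○○░

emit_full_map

░■·○○○░
●·○○○●○
●○●●◇●◇
●·●●○■○
○○○◆○■●
○·○○■○·
○●○●·■·
○○○○○○░
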